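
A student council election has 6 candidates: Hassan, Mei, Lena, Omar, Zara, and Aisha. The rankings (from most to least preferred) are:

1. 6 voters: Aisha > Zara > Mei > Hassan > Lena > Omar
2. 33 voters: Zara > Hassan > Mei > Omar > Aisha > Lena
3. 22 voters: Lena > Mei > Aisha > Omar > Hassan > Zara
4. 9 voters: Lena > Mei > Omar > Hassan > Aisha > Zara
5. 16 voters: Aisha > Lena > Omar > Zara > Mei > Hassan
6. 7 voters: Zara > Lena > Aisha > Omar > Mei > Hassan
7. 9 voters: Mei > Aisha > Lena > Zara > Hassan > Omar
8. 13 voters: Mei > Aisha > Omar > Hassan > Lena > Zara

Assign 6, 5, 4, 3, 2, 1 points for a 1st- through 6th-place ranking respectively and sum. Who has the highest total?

Mei

Hassan: 6·3 + 33·5 + 22·2 + 9·3 + 16·1 + 7·1 + 9·2 + 13·3 = 334
Mei: 6·4 + 33·4 + 22·5 + 9·5 + 16·2 + 7·2 + 9·6 + 13·6 = 489
Lena: 6·2 + 33·1 + 22·6 + 9·6 + 16·5 + 7·5 + 9·4 + 13·2 = 408
Omar: 6·1 + 33·3 + 22·3 + 9·4 + 16·4 + 7·3 + 9·1 + 13·4 = 353
Zara: 6·5 + 33·6 + 22·1 + 9·1 + 16·3 + 7·6 + 9·3 + 13·1 = 389
Aisha: 6·6 + 33·2 + 22·4 + 9·2 + 16·6 + 7·4 + 9·5 + 13·5 = 442
Mei has the highest Borda score (489).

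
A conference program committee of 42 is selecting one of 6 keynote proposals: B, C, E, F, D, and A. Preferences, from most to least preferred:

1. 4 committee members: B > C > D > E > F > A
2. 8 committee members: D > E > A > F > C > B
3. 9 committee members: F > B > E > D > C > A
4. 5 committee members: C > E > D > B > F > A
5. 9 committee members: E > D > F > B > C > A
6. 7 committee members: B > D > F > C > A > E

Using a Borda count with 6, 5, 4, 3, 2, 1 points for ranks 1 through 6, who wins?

D

B: 4·6 + 8·1 + 9·5 + 5·3 + 9·3 + 7·6 = 161
C: 4·5 + 8·2 + 9·2 + 5·6 + 9·2 + 7·3 = 123
E: 4·3 + 8·5 + 9·4 + 5·5 + 9·6 + 7·1 = 174
F: 4·2 + 8·3 + 9·6 + 5·2 + 9·4 + 7·4 = 160
D: 4·4 + 8·6 + 9·3 + 5·4 + 9·5 + 7·5 = 191
A: 4·1 + 8·4 + 9·1 + 5·1 + 9·1 + 7·2 = 73
D has the highest Borda score (191).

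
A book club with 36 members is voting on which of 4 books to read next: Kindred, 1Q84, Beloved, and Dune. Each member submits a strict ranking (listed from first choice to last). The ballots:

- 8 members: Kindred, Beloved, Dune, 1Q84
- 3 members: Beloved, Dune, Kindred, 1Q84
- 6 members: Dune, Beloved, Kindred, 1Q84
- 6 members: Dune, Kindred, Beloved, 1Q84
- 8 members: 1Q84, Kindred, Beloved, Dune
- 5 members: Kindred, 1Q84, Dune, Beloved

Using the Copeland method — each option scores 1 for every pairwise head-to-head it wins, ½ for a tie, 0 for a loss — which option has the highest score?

Kindred: beats 1Q84, Beloved, and Dune → score 3.
1Q84: loses to Kindred, Beloved, and Dune → score 0.
Beloved: beats 1Q84 and Dune; loses to Kindred → score 2.
Dune: beats 1Q84; loses to Kindred and Beloved → score 1.
Kindred has the best pairwise record.

Kindred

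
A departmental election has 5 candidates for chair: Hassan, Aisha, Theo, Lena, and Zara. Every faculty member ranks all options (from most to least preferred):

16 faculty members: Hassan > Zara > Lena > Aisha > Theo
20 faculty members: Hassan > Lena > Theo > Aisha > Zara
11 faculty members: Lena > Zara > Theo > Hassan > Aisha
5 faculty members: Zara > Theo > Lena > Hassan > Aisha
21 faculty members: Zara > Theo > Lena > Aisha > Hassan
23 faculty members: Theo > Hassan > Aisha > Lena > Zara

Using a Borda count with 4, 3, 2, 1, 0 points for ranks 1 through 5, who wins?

Hassan: 16·4 + 20·4 + 11·1 + 5·1 + 21·0 + 23·3 = 229
Aisha: 16·1 + 20·1 + 11·0 + 5·0 + 21·1 + 23·2 = 103
Theo: 16·0 + 20·2 + 11·2 + 5·3 + 21·3 + 23·4 = 232
Lena: 16·2 + 20·3 + 11·4 + 5·2 + 21·2 + 23·1 = 211
Zara: 16·3 + 20·0 + 11·3 + 5·4 + 21·4 + 23·0 = 185
Theo has the highest Borda score (232).

Theo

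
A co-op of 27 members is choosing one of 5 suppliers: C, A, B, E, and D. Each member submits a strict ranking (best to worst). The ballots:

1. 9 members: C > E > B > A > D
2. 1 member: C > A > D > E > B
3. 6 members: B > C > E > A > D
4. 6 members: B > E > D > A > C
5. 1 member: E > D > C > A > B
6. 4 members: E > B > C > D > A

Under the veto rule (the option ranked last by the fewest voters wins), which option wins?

E

Last-place votes: C 6, A 4, B 2, E 0, D 15.
E is ranked last by the fewest voters, so E wins.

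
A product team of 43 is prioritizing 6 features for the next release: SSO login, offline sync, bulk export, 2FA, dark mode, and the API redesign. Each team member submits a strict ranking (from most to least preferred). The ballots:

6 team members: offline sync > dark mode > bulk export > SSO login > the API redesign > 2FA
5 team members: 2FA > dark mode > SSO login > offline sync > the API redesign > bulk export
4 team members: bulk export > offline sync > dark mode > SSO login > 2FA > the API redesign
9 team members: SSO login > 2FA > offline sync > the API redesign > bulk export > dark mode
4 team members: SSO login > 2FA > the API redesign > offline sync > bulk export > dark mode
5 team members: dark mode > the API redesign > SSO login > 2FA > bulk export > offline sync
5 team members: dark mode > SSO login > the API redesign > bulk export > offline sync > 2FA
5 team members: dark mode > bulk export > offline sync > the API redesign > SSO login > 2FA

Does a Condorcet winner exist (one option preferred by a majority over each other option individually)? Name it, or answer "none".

Checking pairwise contests:
dark mode beats SSO login 30–13.
SSO login beats offline sync 28–15.
SSO login beats bulk export 28–15.
SSO login beats 2FA 38–5.
offline sync beats dark mode 23–20.
SSO login beats the API redesign 33–10.
Every option loses at least one head-to-head, so there is no Condorcet winner.

none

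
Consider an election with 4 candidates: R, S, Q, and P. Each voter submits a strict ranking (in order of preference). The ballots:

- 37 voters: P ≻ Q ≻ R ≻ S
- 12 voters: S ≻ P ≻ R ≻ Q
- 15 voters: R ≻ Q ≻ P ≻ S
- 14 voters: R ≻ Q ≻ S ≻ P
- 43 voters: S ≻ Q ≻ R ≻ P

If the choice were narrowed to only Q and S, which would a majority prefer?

Voters preferring Q to S: 66; preferring S to Q: 55.
Q wins the head-to-head.

Q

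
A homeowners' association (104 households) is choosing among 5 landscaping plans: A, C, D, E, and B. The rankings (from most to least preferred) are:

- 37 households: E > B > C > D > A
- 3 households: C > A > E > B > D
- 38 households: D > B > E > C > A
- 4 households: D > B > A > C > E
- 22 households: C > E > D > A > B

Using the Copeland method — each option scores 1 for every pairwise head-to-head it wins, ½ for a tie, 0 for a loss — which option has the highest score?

A: loses to C, D, E, and B → score 0.
C: beats A and D; loses to E and B → score 2.
D: beats A and B; loses to C and E → score 2.
E: beats A, C, D, and B → score 4.
B: beats A and C; loses to D and E → score 2.
E has the best pairwise record.

E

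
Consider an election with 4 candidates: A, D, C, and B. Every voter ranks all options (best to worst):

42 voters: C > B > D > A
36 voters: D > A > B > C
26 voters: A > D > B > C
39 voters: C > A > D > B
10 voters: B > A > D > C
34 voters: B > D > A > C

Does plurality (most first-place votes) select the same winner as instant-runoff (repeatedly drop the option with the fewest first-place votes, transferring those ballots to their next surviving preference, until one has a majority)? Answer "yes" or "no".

Plurality — first-place votes: A 26, D 36, C 81, B 44. Winner: C.
Instant-runoff — R1 A 26, D 36, C 81, B 44 (A out); R2 D 62, C 81, B 44 (B out); R3 D 106, C 81 (D winner). Winner: D.
The two methods disagree.

no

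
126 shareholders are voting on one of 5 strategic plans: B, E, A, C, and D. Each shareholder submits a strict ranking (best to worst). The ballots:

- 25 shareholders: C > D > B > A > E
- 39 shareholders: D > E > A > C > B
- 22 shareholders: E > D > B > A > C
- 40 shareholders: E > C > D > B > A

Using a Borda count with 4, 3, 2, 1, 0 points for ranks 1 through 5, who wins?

D

B: 25·2 + 39·0 + 22·2 + 40·1 = 134
E: 25·0 + 39·3 + 22·4 + 40·4 = 365
A: 25·1 + 39·2 + 22·1 + 40·0 = 125
C: 25·4 + 39·1 + 22·0 + 40·3 = 259
D: 25·3 + 39·4 + 22·3 + 40·2 = 377
D has the highest Borda score (377).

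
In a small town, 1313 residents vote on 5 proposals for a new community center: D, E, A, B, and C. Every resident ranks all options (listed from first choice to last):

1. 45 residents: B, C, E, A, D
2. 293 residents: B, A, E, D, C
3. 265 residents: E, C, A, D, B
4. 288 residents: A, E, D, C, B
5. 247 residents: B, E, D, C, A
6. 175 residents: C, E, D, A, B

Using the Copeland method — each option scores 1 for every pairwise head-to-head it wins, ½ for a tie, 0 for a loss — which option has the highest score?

D: beats B and C; loses to E and A → score 2.
E: beats D, A, B, and C → score 4.
A: beats D and B; loses to E and C → score 2.
B: loses to D, E, A, and C → score 0.
C: beats A and B; loses to D and E → score 2.
E has the best pairwise record.

E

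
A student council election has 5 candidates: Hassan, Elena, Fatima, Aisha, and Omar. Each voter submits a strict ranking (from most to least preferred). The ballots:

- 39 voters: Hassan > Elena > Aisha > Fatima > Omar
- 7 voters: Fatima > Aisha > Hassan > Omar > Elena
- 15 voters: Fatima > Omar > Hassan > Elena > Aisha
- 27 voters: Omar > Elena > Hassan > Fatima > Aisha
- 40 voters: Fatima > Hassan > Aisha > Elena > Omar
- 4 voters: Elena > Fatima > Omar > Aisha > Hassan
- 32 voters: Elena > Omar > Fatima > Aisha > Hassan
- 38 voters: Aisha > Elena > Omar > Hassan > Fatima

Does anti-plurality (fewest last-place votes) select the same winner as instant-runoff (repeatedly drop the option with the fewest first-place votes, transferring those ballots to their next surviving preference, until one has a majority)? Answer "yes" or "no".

Anti-plurality — last-place votes: Hassan 36, Elena 7, Fatima 38, Aisha 42, Omar 79. Winner: Elena.
Instant-runoff — R1 Hassan 39, Elena 36, Fatima 62, Aisha 38, Omar 27 (Omar out); R2 Hassan 39, Elena 63, Fatima 62, Aisha 38 (Aisha out); R3 Hassan 39, Elena 101, Fatima 62 (Hassan out); R4 Elena 140, Fatima 62 (Elena winner). Winner: Elena.
The two methods agree.

yes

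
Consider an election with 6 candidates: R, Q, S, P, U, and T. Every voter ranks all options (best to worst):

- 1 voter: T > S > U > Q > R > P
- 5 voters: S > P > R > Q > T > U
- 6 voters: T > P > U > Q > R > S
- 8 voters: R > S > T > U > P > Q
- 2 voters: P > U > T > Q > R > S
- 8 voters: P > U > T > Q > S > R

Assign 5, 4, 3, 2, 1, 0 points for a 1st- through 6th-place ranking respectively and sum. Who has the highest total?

R: 1·1 + 5·3 + 6·1 + 8·5 + 2·1 + 8·0 = 64
Q: 1·2 + 5·2 + 6·2 + 8·0 + 2·2 + 8·2 = 44
S: 1·4 + 5·5 + 6·0 + 8·4 + 2·0 + 8·1 = 69
P: 1·0 + 5·4 + 6·4 + 8·1 + 2·5 + 8·5 = 102
U: 1·3 + 5·0 + 6·3 + 8·2 + 2·4 + 8·4 = 77
T: 1·5 + 5·1 + 6·5 + 8·3 + 2·3 + 8·3 = 94
P has the highest Borda score (102).

P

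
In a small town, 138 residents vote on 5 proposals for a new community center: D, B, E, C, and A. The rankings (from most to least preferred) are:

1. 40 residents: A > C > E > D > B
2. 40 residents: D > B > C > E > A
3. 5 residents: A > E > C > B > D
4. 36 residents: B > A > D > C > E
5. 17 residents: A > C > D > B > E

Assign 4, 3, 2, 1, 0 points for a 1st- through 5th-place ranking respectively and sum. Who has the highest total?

A

D: 40·1 + 40·4 + 5·0 + 36·2 + 17·2 = 306
B: 40·0 + 40·3 + 5·1 + 36·4 + 17·1 = 286
E: 40·2 + 40·1 + 5·3 + 36·0 + 17·0 = 135
C: 40·3 + 40·2 + 5·2 + 36·1 + 17·3 = 297
A: 40·4 + 40·0 + 5·4 + 36·3 + 17·4 = 356
A has the highest Borda score (356).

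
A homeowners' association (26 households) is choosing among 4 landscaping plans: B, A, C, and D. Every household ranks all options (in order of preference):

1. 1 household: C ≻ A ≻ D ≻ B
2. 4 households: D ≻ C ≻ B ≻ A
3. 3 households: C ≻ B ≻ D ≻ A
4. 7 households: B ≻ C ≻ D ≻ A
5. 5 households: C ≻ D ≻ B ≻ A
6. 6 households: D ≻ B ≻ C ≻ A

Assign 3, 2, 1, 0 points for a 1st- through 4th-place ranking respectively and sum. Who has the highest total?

C

B: 1·0 + 4·1 + 3·2 + 7·3 + 5·1 + 6·2 = 48
A: 1·2 + 4·0 + 3·0 + 7·0 + 5·0 + 6·0 = 2
C: 1·3 + 4·2 + 3·3 + 7·2 + 5·3 + 6·1 = 55
D: 1·1 + 4·3 + 3·1 + 7·1 + 5·2 + 6·3 = 51
C has the highest Borda score (55).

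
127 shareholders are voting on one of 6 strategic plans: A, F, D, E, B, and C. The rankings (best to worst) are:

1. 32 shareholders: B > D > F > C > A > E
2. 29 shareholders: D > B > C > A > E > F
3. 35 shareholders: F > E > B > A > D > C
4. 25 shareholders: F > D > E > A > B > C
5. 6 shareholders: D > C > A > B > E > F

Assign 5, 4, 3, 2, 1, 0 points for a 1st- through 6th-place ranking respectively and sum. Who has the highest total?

A: 32·1 + 29·2 + 35·2 + 25·2 + 6·3 = 228
F: 32·3 + 29·0 + 35·5 + 25·5 + 6·0 = 396
D: 32·4 + 29·5 + 35·1 + 25·4 + 6·5 = 438
E: 32·0 + 29·1 + 35·4 + 25·3 + 6·1 = 250
B: 32·5 + 29·4 + 35·3 + 25·1 + 6·2 = 418
C: 32·2 + 29·3 + 35·0 + 25·0 + 6·4 = 175
D has the highest Borda score (438).

D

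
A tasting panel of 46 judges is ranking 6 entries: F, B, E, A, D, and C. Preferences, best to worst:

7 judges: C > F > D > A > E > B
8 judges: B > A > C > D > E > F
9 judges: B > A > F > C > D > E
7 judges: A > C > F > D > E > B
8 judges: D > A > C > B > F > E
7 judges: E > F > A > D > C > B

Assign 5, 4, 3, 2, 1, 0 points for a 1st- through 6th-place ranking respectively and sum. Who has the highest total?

A

F: 7·4 + 8·0 + 9·3 + 7·3 + 8·1 + 7·4 = 112
B: 7·0 + 8·5 + 9·5 + 7·0 + 8·2 + 7·0 = 101
E: 7·1 + 8·1 + 9·0 + 7·1 + 8·0 + 7·5 = 57
A: 7·2 + 8·4 + 9·4 + 7·5 + 8·4 + 7·3 = 170
D: 7·3 + 8·2 + 9·1 + 7·2 + 8·5 + 7·2 = 114
C: 7·5 + 8·3 + 9·2 + 7·4 + 8·3 + 7·1 = 136
A has the highest Borda score (170).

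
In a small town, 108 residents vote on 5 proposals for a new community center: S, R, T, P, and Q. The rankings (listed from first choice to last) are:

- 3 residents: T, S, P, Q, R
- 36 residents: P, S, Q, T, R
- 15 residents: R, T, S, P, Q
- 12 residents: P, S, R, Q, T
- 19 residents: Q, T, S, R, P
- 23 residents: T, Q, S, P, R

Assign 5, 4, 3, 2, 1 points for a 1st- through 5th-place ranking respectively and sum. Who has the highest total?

S

S: 3·4 + 36·4 + 15·3 + 12·4 + 19·3 + 23·3 = 375
R: 3·1 + 36·1 + 15·5 + 12·3 + 19·2 + 23·1 = 211
T: 3·5 + 36·2 + 15·4 + 12·1 + 19·4 + 23·5 = 350
P: 3·3 + 36·5 + 15·2 + 12·5 + 19·1 + 23·2 = 344
Q: 3·2 + 36·3 + 15·1 + 12·2 + 19·5 + 23·4 = 340
S has the highest Borda score (375).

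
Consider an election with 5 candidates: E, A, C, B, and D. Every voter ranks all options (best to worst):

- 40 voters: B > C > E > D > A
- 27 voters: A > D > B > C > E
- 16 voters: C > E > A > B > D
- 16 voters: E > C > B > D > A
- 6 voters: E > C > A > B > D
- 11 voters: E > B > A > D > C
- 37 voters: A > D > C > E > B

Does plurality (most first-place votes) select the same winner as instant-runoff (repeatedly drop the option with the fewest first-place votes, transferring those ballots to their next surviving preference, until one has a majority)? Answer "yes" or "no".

Plurality — first-place votes: E 33, A 64, C 16, B 40, D 0. Winner: A.
Instant-runoff — R1 E 33, A 64, C 16, B 40, D 0 (D out); R2 E 33, A 64, C 16, B 40 (C out); R3 E 49, A 64, B 40 (B out); R4 E 89, A 64 (E winner). Winner: E.
The two methods disagree.

no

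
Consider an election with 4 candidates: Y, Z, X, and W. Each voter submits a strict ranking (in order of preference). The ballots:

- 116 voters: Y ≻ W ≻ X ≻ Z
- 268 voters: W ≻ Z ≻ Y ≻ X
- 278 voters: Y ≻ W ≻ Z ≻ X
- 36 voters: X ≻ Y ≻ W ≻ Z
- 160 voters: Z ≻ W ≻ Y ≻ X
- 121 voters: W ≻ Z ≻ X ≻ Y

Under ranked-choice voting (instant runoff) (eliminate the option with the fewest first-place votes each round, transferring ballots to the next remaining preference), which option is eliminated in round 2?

Round 1: Y 394, Z 160, X 36, W 389. Eliminate X.
Round 2: Y 430, Z 160, W 389. Eliminate Z.

Z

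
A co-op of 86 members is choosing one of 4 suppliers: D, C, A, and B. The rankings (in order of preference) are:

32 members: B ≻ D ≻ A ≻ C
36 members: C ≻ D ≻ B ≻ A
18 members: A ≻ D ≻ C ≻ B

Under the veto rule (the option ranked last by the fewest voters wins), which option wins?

Last-place votes: D 0, C 32, A 36, B 18.
D is ranked last by the fewest voters, so D wins.

D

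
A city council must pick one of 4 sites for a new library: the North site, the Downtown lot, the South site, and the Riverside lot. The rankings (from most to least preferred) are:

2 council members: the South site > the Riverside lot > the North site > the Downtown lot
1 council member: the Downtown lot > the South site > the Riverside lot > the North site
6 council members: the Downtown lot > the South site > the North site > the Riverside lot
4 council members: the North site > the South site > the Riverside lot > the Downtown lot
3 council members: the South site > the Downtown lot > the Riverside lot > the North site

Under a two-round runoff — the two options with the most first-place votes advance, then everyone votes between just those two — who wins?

the South site

Round 1 first-place votes: the North site 4, the Downtown lot 7, the South site 5, the Riverside lot 0.
the Downtown lot and the South site advance.
Runoff: the Downtown lot is preferred to the South site by 7 voters; the South site by 9.
the South site wins the runoff.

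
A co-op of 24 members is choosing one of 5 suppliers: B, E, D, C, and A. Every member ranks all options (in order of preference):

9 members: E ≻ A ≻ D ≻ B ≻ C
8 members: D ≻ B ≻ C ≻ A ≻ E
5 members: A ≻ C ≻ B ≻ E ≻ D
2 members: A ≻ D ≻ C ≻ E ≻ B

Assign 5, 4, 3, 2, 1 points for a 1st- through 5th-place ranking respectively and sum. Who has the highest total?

B: 9·2 + 8·4 + 5·3 + 2·1 = 67
E: 9·5 + 8·1 + 5·2 + 2·2 = 67
D: 9·3 + 8·5 + 5·1 + 2·4 = 80
C: 9·1 + 8·3 + 5·4 + 2·3 = 59
A: 9·4 + 8·2 + 5·5 + 2·5 = 87
A has the highest Borda score (87).

A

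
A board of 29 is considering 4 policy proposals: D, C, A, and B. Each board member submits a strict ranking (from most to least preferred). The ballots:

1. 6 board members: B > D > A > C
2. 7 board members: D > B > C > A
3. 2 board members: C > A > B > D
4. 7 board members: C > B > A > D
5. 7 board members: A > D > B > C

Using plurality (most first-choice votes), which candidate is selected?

First-place votes: D 7, C 9, A 7, B 6.
C has the most first-place votes.

C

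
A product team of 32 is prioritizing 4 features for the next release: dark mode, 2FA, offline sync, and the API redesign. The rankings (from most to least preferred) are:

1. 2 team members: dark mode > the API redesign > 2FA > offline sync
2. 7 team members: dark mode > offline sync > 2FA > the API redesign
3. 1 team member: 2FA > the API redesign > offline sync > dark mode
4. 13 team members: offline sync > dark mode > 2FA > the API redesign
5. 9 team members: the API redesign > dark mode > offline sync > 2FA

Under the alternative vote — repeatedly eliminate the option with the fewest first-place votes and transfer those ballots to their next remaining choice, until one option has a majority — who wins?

offline sync

Round 1: dark mode 9, 2FA 1, offline sync 13, the API redesign 9. Eliminate 2FA.
Round 2: dark mode 9, offline sync 13, the API redesign 10. Eliminate dark mode.
Round 3: offline sync 20, the API redesign 12. Offline sync has a majority.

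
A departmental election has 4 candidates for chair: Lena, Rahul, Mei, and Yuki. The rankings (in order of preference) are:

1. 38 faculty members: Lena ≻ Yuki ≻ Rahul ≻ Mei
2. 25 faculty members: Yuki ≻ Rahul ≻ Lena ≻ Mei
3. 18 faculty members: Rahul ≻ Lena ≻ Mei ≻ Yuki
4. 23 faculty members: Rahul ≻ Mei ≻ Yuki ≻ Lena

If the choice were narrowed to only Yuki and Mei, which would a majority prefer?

Yuki

Voters preferring Yuki to Mei: 63; preferring Mei to Yuki: 41.
Yuki wins the head-to-head.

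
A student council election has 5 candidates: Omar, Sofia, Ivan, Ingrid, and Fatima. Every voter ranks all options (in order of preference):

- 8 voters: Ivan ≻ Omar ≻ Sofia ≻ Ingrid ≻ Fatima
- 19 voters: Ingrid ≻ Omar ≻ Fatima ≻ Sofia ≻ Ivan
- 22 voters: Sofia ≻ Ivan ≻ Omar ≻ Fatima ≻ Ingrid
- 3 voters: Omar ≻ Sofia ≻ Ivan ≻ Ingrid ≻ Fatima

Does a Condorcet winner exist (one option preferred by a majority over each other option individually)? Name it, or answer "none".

none

Checking pairwise contests:
Ivan beats Omar 30–22.
Omar beats Sofia 30–22.
Sofia beats Ivan 44–8.
Omar beats Ingrid 33–19.
Omar beats Fatima 52–0.
Every option loses at least one head-to-head, so there is no Condorcet winner.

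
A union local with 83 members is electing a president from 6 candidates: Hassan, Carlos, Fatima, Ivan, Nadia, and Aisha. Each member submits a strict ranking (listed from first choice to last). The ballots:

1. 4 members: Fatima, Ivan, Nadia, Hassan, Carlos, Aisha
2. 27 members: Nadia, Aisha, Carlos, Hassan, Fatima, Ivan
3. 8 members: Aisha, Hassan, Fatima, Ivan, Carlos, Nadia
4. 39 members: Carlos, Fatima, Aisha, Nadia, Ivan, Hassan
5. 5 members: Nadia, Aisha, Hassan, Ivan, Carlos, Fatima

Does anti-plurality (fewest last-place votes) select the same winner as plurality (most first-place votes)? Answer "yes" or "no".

yes

Anti-plurality — last-place votes: Hassan 39, Carlos 0, Fatima 5, Ivan 27, Nadia 8, Aisha 4. Winner: Carlos.
Plurality — first-place votes: Hassan 0, Carlos 39, Fatima 4, Ivan 0, Nadia 32, Aisha 8. Winner: Carlos.
The two methods agree.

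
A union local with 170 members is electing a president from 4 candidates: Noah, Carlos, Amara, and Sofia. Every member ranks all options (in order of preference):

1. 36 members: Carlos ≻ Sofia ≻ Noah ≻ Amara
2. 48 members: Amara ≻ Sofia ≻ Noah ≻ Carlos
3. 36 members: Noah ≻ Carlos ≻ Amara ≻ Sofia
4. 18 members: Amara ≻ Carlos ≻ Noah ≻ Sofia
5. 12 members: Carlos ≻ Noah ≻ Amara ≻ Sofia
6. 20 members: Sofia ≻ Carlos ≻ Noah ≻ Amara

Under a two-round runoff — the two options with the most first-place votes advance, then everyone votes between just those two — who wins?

Round 1 first-place votes: Noah 36, Carlos 48, Amara 66, Sofia 20.
Amara and Carlos advance.
Runoff: Amara is preferred to Carlos by 66 voters; Carlos by 104.
Carlos wins the runoff.

Carlos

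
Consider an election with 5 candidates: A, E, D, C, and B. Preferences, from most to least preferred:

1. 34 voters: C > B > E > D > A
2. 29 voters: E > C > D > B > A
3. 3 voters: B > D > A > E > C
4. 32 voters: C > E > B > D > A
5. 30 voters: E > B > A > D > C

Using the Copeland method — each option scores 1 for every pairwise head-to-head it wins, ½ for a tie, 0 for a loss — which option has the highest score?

A: loses to E, D, C, and B → score 0.
E: beats A, D, and B; loses to C → score 3.
D: beats A; loses to E, C, and B → score 1.
C: beats A, E, D, and B → score 4.
B: beats A and D; loses to E and C → score 2.
C has the best pairwise record.

C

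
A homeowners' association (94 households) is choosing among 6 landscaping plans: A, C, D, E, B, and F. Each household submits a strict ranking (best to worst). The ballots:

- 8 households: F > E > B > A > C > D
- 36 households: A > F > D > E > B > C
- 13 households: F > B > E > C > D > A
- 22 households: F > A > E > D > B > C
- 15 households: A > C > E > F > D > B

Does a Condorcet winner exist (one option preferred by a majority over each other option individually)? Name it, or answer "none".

A vs C: 81–13 for A.
A vs D: 81–13 for A.
A vs E: 73–21 for A.
A vs B: 73–21 for A.
A vs F: 51–43 for A.
A beats every other option head-to-head.

A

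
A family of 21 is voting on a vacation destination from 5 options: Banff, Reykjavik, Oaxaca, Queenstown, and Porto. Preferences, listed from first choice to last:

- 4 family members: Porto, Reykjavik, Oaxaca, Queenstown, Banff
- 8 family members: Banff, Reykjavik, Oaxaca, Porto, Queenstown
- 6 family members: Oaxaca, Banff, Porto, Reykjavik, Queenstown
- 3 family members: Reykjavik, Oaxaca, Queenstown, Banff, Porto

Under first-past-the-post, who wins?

Banff

First-place votes: Banff 8, Reykjavik 3, Oaxaca 6, Queenstown 0, Porto 4.
Banff has the most first-place votes.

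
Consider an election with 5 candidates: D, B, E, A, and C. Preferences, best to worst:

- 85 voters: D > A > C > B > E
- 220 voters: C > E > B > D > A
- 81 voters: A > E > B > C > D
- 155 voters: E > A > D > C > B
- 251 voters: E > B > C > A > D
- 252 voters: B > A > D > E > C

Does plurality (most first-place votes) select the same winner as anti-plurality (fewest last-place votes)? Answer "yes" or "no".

Plurality — first-place votes: D 85, B 252, E 406, A 81, C 220. Winner: E.
Anti-plurality — last-place votes: D 332, B 155, E 85, A 220, C 252. Winner: E.
The two methods agree.

yes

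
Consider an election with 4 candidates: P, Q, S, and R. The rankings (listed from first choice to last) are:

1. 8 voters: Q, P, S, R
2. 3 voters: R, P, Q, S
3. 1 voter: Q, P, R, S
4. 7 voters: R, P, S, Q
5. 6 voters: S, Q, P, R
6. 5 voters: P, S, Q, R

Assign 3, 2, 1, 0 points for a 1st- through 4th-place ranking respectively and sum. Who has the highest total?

P

P: 8·2 + 3·2 + 1·2 + 7·2 + 6·1 + 5·3 = 59
Q: 8·3 + 3·1 + 1·3 + 7·0 + 6·2 + 5·1 = 47
S: 8·1 + 3·0 + 1·0 + 7·1 + 6·3 + 5·2 = 43
R: 8·0 + 3·3 + 1·1 + 7·3 + 6·0 + 5·0 = 31
P has the highest Borda score (59).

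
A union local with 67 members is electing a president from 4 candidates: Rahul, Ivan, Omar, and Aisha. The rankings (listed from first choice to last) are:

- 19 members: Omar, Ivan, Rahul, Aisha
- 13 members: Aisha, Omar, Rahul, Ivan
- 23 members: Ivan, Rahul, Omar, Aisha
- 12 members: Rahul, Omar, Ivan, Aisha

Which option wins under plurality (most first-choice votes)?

Ivan

First-place votes: Rahul 12, Ivan 23, Omar 19, Aisha 13.
Ivan has the most first-place votes.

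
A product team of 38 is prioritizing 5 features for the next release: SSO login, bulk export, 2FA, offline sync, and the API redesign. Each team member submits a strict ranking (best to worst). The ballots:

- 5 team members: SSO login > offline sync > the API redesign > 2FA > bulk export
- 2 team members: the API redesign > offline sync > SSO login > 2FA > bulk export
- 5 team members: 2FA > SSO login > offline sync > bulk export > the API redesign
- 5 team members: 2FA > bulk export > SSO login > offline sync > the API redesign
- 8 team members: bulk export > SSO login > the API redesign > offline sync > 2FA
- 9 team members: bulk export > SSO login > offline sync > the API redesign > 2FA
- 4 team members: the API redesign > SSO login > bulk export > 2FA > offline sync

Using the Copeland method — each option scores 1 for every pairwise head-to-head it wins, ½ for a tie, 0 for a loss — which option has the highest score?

bulk export

SSO login: beats 2FA, offline sync, and the API redesign; loses to bulk export → score 3.
bulk export: beats SSO login, 2FA, offline sync, and the API redesign → score 4.
2FA: loses to SSO login, bulk export, offline sync, and the API redesign → score 0.
offline sync: beats 2FA and the API redesign; loses to SSO login and bulk export → score 2.
the API redesign: beats 2FA; loses to SSO login, bulk export, and offline sync → score 1.
bulk export has the best pairwise record.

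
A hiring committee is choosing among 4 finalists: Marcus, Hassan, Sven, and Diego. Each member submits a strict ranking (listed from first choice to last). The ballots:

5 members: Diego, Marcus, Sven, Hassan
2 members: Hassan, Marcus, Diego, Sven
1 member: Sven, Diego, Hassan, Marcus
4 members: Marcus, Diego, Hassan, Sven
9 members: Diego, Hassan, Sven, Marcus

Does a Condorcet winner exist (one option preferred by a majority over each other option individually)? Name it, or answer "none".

Diego

Diego vs Marcus: 15–6 for Diego.
Diego vs Hassan: 19–2 for Diego.
Diego vs Sven: 20–1 for Diego.
Diego beats every other option head-to-head.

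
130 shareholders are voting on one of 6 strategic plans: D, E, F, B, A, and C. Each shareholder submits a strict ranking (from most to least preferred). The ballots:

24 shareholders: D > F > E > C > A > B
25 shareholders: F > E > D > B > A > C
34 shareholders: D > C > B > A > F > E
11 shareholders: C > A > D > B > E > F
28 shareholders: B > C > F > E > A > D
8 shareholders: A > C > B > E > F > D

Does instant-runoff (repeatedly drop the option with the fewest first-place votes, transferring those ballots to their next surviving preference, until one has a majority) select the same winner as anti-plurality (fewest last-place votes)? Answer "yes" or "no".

Instant-runoff — R1 D 58, E 0, F 25, B 28, A 8, C 11 (E out); R2 D 58, F 25, B 28, A 8, C 11 (A out); R3 D 58, F 25, B 28, C 19 (C out); R4 D 69, F 25, B 36 (D winner). Winner: D.
Anti-plurality — last-place votes: D 36, E 34, F 11, B 24, A 0, C 25. Winner: A.
The two methods disagree.

no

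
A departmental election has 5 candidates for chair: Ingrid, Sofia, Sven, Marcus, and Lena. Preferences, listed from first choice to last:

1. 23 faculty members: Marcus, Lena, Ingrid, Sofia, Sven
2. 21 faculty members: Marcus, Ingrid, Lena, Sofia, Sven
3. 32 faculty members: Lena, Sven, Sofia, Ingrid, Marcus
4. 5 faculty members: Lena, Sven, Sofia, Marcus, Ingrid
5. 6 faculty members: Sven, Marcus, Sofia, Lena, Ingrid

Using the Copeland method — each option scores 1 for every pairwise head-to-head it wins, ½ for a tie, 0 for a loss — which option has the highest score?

Ingrid: beats Sofia and Sven; loses to Marcus and Lena → score 2.
Sofia: beats Sven; loses to Ingrid, Marcus, and Lena → score 1.
Sven: loses to Ingrid, Sofia, Marcus, and Lena → score 0.
Marcus: beats Ingrid, Sofia, Sven, and Lena → score 4.
Lena: beats Ingrid, Sofia, and Sven; loses to Marcus → score 3.
Marcus has the best pairwise record.

Marcus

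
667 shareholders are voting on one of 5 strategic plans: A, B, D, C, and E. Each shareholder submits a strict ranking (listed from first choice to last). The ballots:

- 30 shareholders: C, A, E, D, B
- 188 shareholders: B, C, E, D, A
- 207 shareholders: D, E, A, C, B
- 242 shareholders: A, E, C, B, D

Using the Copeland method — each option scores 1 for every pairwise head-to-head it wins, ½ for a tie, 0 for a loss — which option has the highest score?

A: beats B and C; loses to D and E → score 2.
B: beats D; loses to A, C, and E → score 1.
D: beats A; loses to B, C, and E → score 1.
C: beats B and D; loses to A and E → score 2.
E: beats A, B, D, and C → score 4.
E has the best pairwise record.

E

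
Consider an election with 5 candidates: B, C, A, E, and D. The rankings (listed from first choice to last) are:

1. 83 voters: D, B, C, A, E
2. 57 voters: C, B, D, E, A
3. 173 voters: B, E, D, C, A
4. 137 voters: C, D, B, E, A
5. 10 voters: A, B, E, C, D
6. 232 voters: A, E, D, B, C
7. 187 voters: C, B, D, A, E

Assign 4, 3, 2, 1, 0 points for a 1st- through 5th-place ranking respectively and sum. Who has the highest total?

B

B: 83·3 + 57·3 + 173·4 + 137·2 + 10·3 + 232·1 + 187·3 = 2209
C: 83·2 + 57·4 + 173·1 + 137·4 + 10·1 + 232·0 + 187·4 = 1873
A: 83·1 + 57·0 + 173·0 + 137·0 + 10·4 + 232·4 + 187·1 = 1238
E: 83·0 + 57·1 + 173·3 + 137·1 + 10·2 + 232·3 + 187·0 = 1429
D: 83·4 + 57·2 + 173·2 + 137·3 + 10·0 + 232·2 + 187·2 = 2041
B has the highest Borda score (2209).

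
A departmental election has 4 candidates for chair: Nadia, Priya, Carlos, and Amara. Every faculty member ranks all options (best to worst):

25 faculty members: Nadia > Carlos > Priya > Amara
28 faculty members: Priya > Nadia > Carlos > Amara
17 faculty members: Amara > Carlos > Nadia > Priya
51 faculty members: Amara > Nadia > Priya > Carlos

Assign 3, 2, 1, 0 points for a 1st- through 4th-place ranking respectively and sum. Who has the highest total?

Nadia

Nadia: 25·3 + 28·2 + 17·1 + 51·2 = 250
Priya: 25·1 + 28·3 + 17·0 + 51·1 = 160
Carlos: 25·2 + 28·1 + 17·2 + 51·0 = 112
Amara: 25·0 + 28·0 + 17·3 + 51·3 = 204
Nadia has the highest Borda score (250).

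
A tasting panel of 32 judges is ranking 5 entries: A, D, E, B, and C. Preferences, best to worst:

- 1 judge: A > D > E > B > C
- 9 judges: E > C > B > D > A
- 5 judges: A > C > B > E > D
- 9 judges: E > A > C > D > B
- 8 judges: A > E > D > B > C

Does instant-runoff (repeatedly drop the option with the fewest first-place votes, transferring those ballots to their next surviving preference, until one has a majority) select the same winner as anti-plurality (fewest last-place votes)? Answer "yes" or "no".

yes

Instant-runoff — R1 A 14, D 0, E 18, B 0, C 0 (E winner). Winner: E.
Anti-plurality — last-place votes: A 9, D 5, E 0, B 9, C 9. Winner: E.
The two methods agree.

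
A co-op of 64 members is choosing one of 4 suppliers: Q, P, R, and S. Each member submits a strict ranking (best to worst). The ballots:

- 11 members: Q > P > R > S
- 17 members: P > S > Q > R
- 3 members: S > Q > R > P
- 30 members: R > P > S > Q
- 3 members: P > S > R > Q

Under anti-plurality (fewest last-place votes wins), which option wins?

P

Last-place votes: Q 33, P 3, R 17, S 11.
P is ranked last by the fewest voters, so P wins.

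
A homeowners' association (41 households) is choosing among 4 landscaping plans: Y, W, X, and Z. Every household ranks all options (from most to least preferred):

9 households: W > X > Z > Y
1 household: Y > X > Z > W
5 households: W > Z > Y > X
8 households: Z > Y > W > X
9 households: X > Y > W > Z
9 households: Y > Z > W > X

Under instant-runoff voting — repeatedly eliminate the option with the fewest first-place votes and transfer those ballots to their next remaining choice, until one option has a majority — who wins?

Y

Round 1: Y 10, W 14, X 9, Z 8. Eliminate Z.
Round 2: Y 18, W 14, X 9. Eliminate X.
Round 3: Y 27, W 14. Y has a majority.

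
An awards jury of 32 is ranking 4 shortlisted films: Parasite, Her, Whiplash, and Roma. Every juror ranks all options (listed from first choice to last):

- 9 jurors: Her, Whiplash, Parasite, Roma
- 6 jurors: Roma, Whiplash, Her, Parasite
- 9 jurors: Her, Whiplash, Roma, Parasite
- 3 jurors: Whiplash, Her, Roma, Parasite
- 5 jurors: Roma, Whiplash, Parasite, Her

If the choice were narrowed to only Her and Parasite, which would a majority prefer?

Her

Voters preferring Her to Parasite: 27; preferring Parasite to Her: 5.
Her wins the head-to-head.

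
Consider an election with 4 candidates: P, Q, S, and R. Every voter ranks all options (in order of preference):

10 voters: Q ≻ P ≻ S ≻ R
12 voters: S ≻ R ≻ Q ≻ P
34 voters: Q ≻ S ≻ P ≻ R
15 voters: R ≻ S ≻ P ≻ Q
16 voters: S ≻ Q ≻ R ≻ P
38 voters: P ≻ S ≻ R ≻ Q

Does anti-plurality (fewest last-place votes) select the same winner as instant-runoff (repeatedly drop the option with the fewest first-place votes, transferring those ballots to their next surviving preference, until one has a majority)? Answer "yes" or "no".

Anti-plurality — last-place votes: P 28, Q 53, S 0, R 44. Winner: S.
Instant-runoff — R1 P 38, Q 44, S 28, R 15 (R out); R2 P 38, Q 44, S 43 (P out); R3 Q 44, S 81 (S winner). Winner: S.
The two methods agree.

yes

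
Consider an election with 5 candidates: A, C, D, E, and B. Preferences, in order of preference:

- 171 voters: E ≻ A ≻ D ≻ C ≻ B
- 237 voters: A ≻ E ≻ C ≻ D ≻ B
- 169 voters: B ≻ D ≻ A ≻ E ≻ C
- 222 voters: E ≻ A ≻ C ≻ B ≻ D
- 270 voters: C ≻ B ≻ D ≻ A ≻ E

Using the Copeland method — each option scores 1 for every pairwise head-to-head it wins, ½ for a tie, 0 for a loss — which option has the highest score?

A

A: beats C, D, E, and B → score 4.
C: beats D and B; loses to A and E → score 2.
D: loses to A, C, E, and B → score 0.
E: beats C, D, and B; loses to A → score 3.
B: beats D; loses to A, C, and E → score 1.
A has the best pairwise record.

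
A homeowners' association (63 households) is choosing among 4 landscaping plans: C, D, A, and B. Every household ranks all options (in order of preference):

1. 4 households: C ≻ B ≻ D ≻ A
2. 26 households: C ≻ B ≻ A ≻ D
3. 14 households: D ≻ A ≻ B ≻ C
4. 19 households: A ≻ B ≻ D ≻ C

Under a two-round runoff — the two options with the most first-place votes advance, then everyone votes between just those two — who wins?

A

Round 1 first-place votes: C 30, D 14, A 19, B 0.
C and A advance.
Runoff: C is preferred to A by 30 voters; A by 33.
A wins the runoff.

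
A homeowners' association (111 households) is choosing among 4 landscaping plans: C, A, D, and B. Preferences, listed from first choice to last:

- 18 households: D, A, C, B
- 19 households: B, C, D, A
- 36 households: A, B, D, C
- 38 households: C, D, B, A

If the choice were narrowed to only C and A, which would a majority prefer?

Voters preferring C to A: 57; preferring A to C: 54.
C wins the head-to-head.

C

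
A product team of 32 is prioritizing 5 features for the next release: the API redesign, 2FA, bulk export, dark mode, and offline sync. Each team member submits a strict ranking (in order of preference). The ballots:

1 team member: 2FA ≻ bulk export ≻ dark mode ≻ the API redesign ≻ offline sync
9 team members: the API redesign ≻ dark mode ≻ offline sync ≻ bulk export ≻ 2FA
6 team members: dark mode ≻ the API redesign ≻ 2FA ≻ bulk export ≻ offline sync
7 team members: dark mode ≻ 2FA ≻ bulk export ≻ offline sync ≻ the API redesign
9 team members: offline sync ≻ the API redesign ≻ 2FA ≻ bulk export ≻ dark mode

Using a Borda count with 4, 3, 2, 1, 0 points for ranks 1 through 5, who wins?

the API redesign

the API redesign: 1·1 + 9·4 + 6·3 + 7·0 + 9·3 = 82
2FA: 1·4 + 9·0 + 6·2 + 7·3 + 9·2 = 55
bulk export: 1·3 + 9·1 + 6·1 + 7·2 + 9·1 = 41
dark mode: 1·2 + 9·3 + 6·4 + 7·4 + 9·0 = 81
offline sync: 1·0 + 9·2 + 6·0 + 7·1 + 9·4 = 61
the API redesign has the highest Borda score (82).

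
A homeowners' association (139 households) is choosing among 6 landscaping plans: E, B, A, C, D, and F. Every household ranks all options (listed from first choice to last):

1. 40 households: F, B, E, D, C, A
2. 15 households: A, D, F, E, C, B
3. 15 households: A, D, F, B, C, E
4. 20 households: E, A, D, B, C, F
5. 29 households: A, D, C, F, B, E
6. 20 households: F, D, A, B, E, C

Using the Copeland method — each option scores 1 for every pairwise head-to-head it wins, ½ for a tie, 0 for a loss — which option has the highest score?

E: beats C; loses to B, A, D, and F → score 1.
B: beats E and C; loses to A, D, and F → score 2.
A: beats E, B, C, D, and F → score 5.
C: loses to E, B, A, D, and F → score 0.
D: beats E, B, C, and F; loses to A → score 4.
F: beats E, B, and C; loses to A and D → score 3.
A has the best pairwise record.

A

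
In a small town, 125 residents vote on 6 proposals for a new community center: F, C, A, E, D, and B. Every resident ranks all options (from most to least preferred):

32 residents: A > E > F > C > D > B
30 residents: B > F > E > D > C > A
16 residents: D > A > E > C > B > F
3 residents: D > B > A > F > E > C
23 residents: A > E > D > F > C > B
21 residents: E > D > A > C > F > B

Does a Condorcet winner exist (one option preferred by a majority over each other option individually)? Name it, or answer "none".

none

Checking pairwise contests:
A beats F 95–30.
F beats C 88–37.
D beats A 70–55.
A beats E 74–51.
E beats D 106–19.
F beats B 76–49.
Every option loses at least one head-to-head, so there is no Condorcet winner.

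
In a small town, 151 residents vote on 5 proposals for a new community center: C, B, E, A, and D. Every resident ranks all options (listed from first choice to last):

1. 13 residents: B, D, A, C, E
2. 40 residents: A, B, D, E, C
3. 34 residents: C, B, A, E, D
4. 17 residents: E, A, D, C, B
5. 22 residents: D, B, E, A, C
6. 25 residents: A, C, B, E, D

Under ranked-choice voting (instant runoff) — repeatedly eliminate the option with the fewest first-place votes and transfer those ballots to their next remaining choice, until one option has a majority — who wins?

Round 1: C 34, B 13, E 17, A 65, D 22. Eliminate B.
Round 2: C 34, E 17, A 65, D 35. Eliminate E.
Round 3: C 34, A 82, D 35. A has a majority.

A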